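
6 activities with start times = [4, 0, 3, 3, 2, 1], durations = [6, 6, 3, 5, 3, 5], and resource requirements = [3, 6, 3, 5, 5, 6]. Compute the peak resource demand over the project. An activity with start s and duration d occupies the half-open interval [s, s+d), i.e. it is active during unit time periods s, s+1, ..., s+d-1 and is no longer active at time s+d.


Each activity i is active on [start_i, start_i + duration_i).
Compute total resource usage per time slot:
  t=0: active resources = [6], total = 6
  t=1: active resources = [6, 6], total = 12
  t=2: active resources = [6, 5, 6], total = 17
  t=3: active resources = [6, 3, 5, 5, 6], total = 25
  t=4: active resources = [3, 6, 3, 5, 5, 6], total = 28
  t=5: active resources = [3, 6, 3, 5, 6], total = 23
  t=6: active resources = [3, 5], total = 8
  t=7: active resources = [3, 5], total = 8
  t=8: active resources = [3], total = 3
  t=9: active resources = [3], total = 3
Peak resource demand = 28

28


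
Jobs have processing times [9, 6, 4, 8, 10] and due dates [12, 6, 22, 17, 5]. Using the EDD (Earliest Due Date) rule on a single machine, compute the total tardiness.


Sort by due date (EDD order): [(10, 5), (6, 6), (9, 12), (8, 17), (4, 22)]
Compute completion times and tardiness:
  Job 1: p=10, d=5, C=10, tardiness=max(0,10-5)=5
  Job 2: p=6, d=6, C=16, tardiness=max(0,16-6)=10
  Job 3: p=9, d=12, C=25, tardiness=max(0,25-12)=13
  Job 4: p=8, d=17, C=33, tardiness=max(0,33-17)=16
  Job 5: p=4, d=22, C=37, tardiness=max(0,37-22)=15
Total tardiness = 59

59


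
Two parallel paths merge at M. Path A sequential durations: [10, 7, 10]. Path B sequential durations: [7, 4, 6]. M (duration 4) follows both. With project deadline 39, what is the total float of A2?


Forward pass: ES(A2) = sum of predecessors on chain A = 10
EF = ES + duration = 10 + 7 = 17
Backward pass: LF(M) = deadline = 39; LS(M) = 39 - 4 = 35
LF(A2) = LS(M) - sum(successors on chain A) = 35 - 10 = 25
LS = LF - duration = 25 - 7 = 18
Total float = LS - ES = 18 - 10 = 8

8


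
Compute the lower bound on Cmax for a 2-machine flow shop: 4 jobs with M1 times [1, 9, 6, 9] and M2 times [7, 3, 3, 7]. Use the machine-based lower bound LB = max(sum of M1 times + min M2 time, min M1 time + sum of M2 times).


LB1 = sum(M1 times) + min(M2 times) = 25 + 3 = 28
LB2 = min(M1 times) + sum(M2 times) = 1 + 20 = 21
Lower bound = max(LB1, LB2) = max(28, 21) = 28

28


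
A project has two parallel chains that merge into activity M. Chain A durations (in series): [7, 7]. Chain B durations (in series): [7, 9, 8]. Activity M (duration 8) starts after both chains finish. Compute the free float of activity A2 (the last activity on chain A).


ES(A2) = sum of predecessors on chain A = 7
EF(A2) = ES + duration = 7 + 7 = 14
Successor of A2 is M. ES(M) = max(sum(A), sum(B)) = max(14, 24) = 24
Free float = ES(successor) - EF(current) = 24 - 14 = 10

10


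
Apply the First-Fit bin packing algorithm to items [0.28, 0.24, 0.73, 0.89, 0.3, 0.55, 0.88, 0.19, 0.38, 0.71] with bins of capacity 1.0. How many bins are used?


Place items sequentially using First-Fit:
  Item 0.28 -> new Bin 1
  Item 0.24 -> Bin 1 (now 0.52)
  Item 0.73 -> new Bin 2
  Item 0.89 -> new Bin 3
  Item 0.3 -> Bin 1 (now 0.82)
  Item 0.55 -> new Bin 4
  Item 0.88 -> new Bin 5
  Item 0.19 -> Bin 2 (now 0.92)
  Item 0.38 -> Bin 4 (now 0.93)
  Item 0.71 -> new Bin 6
Total bins used = 6

6


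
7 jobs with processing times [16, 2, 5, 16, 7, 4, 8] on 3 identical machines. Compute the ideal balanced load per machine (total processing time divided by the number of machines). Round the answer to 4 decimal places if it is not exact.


Total processing time = 16 + 2 + 5 + 16 + 7 + 4 + 8 = 58
Number of machines = 3
Ideal balanced load = 58 / 3 = 19.3333

19.3333


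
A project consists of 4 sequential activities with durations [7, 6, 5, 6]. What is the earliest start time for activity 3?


Activity 3 starts after activities 1 through 2 complete.
Predecessor durations: [7, 6]
ES = 7 + 6 = 13

13


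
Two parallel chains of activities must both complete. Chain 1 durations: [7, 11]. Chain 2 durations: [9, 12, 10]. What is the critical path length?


Path A total = 7 + 11 = 18
Path B total = 9 + 12 + 10 = 31
Critical path = longest path = max(18, 31) = 31

31


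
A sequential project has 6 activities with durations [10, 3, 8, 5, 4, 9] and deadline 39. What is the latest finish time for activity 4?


LF(activity 4) = deadline - sum of successor durations
Successors: activities 5 through 6 with durations [4, 9]
Sum of successor durations = 13
LF = 39 - 13 = 26

26


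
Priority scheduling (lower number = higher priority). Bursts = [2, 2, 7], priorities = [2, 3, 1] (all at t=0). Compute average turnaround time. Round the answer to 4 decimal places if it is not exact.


Sort by priority (ascending = highest first):
Order: [(1, 7), (2, 2), (3, 2)]
Completion times:
  Priority 1, burst=7, C=7
  Priority 2, burst=2, C=9
  Priority 3, burst=2, C=11
Average turnaround = 27/3 = 9.0

9.0


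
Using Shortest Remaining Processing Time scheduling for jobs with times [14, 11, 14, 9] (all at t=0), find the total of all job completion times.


Since all jobs arrive at t=0, SRPT equals SPT ordering.
SPT order: [9, 11, 14, 14]
Completion times:
  Job 1: p=9, C=9
  Job 2: p=11, C=20
  Job 3: p=14, C=34
  Job 4: p=14, C=48
Total completion time = 9 + 20 + 34 + 48 = 111

111


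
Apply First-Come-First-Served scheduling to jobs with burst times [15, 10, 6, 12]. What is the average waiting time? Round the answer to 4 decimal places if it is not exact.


FCFS order (as given): [15, 10, 6, 12]
Waiting times:
  Job 1: wait = 0
  Job 2: wait = 15
  Job 3: wait = 25
  Job 4: wait = 31
Sum of waiting times = 71
Average waiting time = 71/4 = 17.75

17.75


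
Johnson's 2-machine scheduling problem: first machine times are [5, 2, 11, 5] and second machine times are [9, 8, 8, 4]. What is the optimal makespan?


Apply Johnson's rule:
  Group 1 (a <= b): [(2, 2, 8), (1, 5, 9)]
  Group 2 (a > b): [(3, 11, 8), (4, 5, 4)]
Optimal job order: [2, 1, 3, 4]
Schedule:
  Job 2: M1 done at 2, M2 done at 10
  Job 1: M1 done at 7, M2 done at 19
  Job 3: M1 done at 18, M2 done at 27
  Job 4: M1 done at 23, M2 done at 31
Makespan = 31

31


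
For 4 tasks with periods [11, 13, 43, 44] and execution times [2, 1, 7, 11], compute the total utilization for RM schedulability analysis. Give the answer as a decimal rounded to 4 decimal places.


Compute individual utilizations (exact fractions):
  Task 1: C/T = 2/11 (approx. 0.1818)
  Task 2: C/T = 1/13 (approx. 0.0769)
  Task 3: C/T = 7/43 (approx. 0.1628)
  Task 4: C/T = 11/44 = 1/4 (approx. 0.25)
Total utilization U = 2/11 + 1/13 + 7/43 + 1/4 = 16517/24596
Rounded to 4 decimal places: U = 0.6715
RM (Liu & Layland) bound for 4 tasks = 0.756828; compare with U = 16517/24596 (approx. 0.671532)
U <= bound, so schedulable by RM sufficient condition.

0.6715


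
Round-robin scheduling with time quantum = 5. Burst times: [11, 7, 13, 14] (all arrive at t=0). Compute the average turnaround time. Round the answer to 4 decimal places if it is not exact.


Time quantum = 5
Execution trace:
  J1 runs 5 units, time = 5
  J2 runs 5 units, time = 10
  J3 runs 5 units, time = 15
  J4 runs 5 units, time = 20
  J1 runs 5 units, time = 25
  J2 runs 2 units, time = 27
  J3 runs 5 units, time = 32
  J4 runs 5 units, time = 37
  J1 runs 1 units, time = 38
  J3 runs 3 units, time = 41
  J4 runs 4 units, time = 45
Finish times: [38, 27, 41, 45]
Average turnaround = 151/4 = 37.75

37.75


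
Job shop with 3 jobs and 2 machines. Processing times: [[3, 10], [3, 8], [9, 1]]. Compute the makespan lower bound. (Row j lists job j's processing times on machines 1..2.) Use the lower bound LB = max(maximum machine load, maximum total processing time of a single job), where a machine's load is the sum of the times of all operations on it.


Machine loads:
  Machine 1: 3 + 3 + 9 = 15
  Machine 2: 10 + 8 + 1 = 19
Max machine load = 19
Job totals:
  Job 1: 13
  Job 2: 11
  Job 3: 10
Max job total = 13
Lower bound = max(19, 13) = 19

19


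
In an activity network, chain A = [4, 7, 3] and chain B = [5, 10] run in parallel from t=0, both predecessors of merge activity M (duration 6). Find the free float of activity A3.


ES(A3) = sum of predecessors on chain A = 11
EF(A3) = ES + duration = 11 + 3 = 14
Successor of A3 is M. ES(M) = max(sum(A), sum(B)) = max(14, 15) = 15
Free float = ES(successor) - EF(current) = 15 - 14 = 1

1


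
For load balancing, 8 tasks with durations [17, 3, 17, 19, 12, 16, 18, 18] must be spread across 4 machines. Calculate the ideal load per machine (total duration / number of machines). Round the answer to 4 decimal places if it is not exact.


Total processing time = 17 + 3 + 17 + 19 + 12 + 16 + 18 + 18 = 120
Number of machines = 4
Ideal balanced load = 120 / 4 = 30.0

30.0


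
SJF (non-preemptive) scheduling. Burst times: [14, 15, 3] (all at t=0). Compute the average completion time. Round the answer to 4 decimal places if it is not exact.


SJF order (ascending): [3, 14, 15]
Completion times:
  Job 1: burst=3, C=3
  Job 2: burst=14, C=17
  Job 3: burst=15, C=32
Average completion = 52/3 = 17.3333

17.3333


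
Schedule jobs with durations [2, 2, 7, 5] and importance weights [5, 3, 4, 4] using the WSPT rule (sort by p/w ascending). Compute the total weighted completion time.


Compute p/w ratios and sort ascending (WSPT): [(2, 5), (2, 3), (5, 4), (7, 4)]
Compute weighted completion times:
  Job (p=2,w=5): C=2, w*C=5*2=10
  Job (p=2,w=3): C=4, w*C=3*4=12
  Job (p=5,w=4): C=9, w*C=4*9=36
  Job (p=7,w=4): C=16, w*C=4*16=64
Total weighted completion time = 122

122


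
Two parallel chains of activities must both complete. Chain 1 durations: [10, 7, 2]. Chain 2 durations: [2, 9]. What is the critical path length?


Path A total = 10 + 7 + 2 = 19
Path B total = 2 + 9 = 11
Critical path = longest path = max(19, 11) = 19

19


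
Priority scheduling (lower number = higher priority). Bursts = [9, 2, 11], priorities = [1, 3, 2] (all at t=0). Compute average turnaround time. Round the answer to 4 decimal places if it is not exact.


Sort by priority (ascending = highest first):
Order: [(1, 9), (2, 11), (3, 2)]
Completion times:
  Priority 1, burst=9, C=9
  Priority 2, burst=11, C=20
  Priority 3, burst=2, C=22
Average turnaround = 51/3 = 17.0

17.0


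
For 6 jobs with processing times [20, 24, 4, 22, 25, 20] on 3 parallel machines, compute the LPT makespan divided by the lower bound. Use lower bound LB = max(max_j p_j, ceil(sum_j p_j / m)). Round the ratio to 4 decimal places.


LPT order: [25, 24, 22, 20, 20, 4]
Machine loads after assignment: [29, 44, 42]
LPT makespan = 44
Lower bound = max(max_job, ceil(total/3)) = max(25, 39) = 39
Ratio = 44 / 39 = 1.1282

1.1282


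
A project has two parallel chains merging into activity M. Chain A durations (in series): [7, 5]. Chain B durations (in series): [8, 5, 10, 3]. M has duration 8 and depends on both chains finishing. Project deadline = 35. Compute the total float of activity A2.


Forward pass: ES(A2) = sum of predecessors on chain A = 7
EF = ES + duration = 7 + 5 = 12
Backward pass: LF(M) = deadline = 35; LS(M) = 35 - 8 = 27
LF(A2) = LS(M) - sum(successors on chain A) = 27 - 0 = 27
LS = LF - duration = 27 - 5 = 22
Total float = LS - ES = 22 - 7 = 15

15


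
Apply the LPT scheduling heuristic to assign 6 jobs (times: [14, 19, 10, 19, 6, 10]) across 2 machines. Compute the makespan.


Sort jobs in decreasing order (LPT): [19, 19, 14, 10, 10, 6]
Assign each job to the least loaded machine:
  Machine 1: jobs [19, 14, 6], load = 39
  Machine 2: jobs [19, 10, 10], load = 39
Makespan = max load = 39

39


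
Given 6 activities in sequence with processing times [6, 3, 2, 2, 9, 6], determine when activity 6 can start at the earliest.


Activity 6 starts after activities 1 through 5 complete.
Predecessor durations: [6, 3, 2, 2, 9]
ES = 6 + 3 + 2 + 2 + 9 = 22

22


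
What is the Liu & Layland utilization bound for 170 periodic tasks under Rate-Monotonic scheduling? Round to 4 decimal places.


Compute 2^(1/170) = 1.0040856600
Subtract 1: 1.0040856600 - 1 = 0.0040856600
Multiply by n: 170 * 0.0040856600 = 0.6945622000
Round to 4 dp: 0.6946

0.6946


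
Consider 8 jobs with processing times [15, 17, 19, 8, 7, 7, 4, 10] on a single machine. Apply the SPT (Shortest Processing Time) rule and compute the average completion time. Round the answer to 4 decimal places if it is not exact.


Sort jobs by processing time (SPT order): [4, 7, 7, 8, 10, 15, 17, 19]
Compute completion times sequentially:
  Job 1: processing = 4, completes at 4
  Job 2: processing = 7, completes at 11
  Job 3: processing = 7, completes at 18
  Job 4: processing = 8, completes at 26
  Job 5: processing = 10, completes at 36
  Job 6: processing = 15, completes at 51
  Job 7: processing = 17, completes at 68
  Job 8: processing = 19, completes at 87
Sum of completion times = 301
Average completion time = 301/8 = 37.625

37.625


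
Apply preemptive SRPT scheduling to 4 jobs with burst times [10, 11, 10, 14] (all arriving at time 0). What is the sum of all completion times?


Since all jobs arrive at t=0, SRPT equals SPT ordering.
SPT order: [10, 10, 11, 14]
Completion times:
  Job 1: p=10, C=10
  Job 2: p=10, C=20
  Job 3: p=11, C=31
  Job 4: p=14, C=45
Total completion time = 10 + 20 + 31 + 45 = 106

106


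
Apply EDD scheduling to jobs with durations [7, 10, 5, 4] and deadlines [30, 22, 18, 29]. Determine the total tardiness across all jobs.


Sort by due date (EDD order): [(5, 18), (10, 22), (4, 29), (7, 30)]
Compute completion times and tardiness:
  Job 1: p=5, d=18, C=5, tardiness=max(0,5-18)=0
  Job 2: p=10, d=22, C=15, tardiness=max(0,15-22)=0
  Job 3: p=4, d=29, C=19, tardiness=max(0,19-29)=0
  Job 4: p=7, d=30, C=26, tardiness=max(0,26-30)=0
Total tardiness = 0

0


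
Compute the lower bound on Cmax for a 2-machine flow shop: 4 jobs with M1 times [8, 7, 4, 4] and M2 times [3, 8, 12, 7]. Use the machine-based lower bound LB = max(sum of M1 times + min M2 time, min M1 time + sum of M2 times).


LB1 = sum(M1 times) + min(M2 times) = 23 + 3 = 26
LB2 = min(M1 times) + sum(M2 times) = 4 + 30 = 34
Lower bound = max(LB1, LB2) = max(26, 34) = 34

34


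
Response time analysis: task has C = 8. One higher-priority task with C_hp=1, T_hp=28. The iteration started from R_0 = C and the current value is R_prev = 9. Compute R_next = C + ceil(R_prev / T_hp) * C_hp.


R_next = C + ceil(R_prev / T_hp) * C_hp
ceil(9 / 28) = ceil(0.3214) = 1
Interference = 1 * 1 = 1
R_next = 8 + 1 = 9
R_next = R_prev, so the iteration has converged (response time = 9).

9


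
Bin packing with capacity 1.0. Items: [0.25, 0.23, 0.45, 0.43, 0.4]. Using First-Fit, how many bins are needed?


Place items sequentially using First-Fit:
  Item 0.25 -> new Bin 1
  Item 0.23 -> Bin 1 (now 0.48)
  Item 0.45 -> Bin 1 (now 0.93)
  Item 0.43 -> new Bin 2
  Item 0.4 -> Bin 2 (now 0.83)
Total bins used = 2

2


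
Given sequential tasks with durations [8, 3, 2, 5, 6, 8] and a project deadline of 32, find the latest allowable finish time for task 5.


LF(activity 5) = deadline - sum of successor durations
Successors: activities 6 through 6 with durations [8]
Sum of successor durations = 8
LF = 32 - 8 = 24

24


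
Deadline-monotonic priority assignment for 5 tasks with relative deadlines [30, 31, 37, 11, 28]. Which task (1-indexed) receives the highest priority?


Sort tasks by relative deadline (ascending):
  Task 4: deadline = 11
  Task 5: deadline = 28
  Task 1: deadline = 30
  Task 2: deadline = 31
  Task 3: deadline = 37
Priority order (highest first): [4, 5, 1, 2, 3]
Highest priority task = 4

4


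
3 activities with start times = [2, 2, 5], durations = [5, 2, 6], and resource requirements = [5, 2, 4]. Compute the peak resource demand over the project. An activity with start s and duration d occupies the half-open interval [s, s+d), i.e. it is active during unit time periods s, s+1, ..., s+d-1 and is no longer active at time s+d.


Each activity i is active on [start_i, start_i + duration_i).
Compute total resource usage per time slot:
  t=0: active resources = [], total = 0
  t=1: active resources = [], total = 0
  t=2: active resources = [5, 2], total = 7
  t=3: active resources = [5, 2], total = 7
  t=4: active resources = [5], total = 5
  t=5: active resources = [5, 4], total = 9
  t=6: active resources = [5, 4], total = 9
  t=7: active resources = [4], total = 4
  t=8: active resources = [4], total = 4
  t=9: active resources = [4], total = 4
  t=10: active resources = [4], total = 4
Peak resource demand = 9

9


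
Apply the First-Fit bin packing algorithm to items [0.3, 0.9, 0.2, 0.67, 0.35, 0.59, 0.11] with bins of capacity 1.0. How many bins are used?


Place items sequentially using First-Fit:
  Item 0.3 -> new Bin 1
  Item 0.9 -> new Bin 2
  Item 0.2 -> Bin 1 (now 0.5)
  Item 0.67 -> new Bin 3
  Item 0.35 -> Bin 1 (now 0.85)
  Item 0.59 -> new Bin 4
  Item 0.11 -> Bin 1 (now 0.96)
Total bins used = 4

4


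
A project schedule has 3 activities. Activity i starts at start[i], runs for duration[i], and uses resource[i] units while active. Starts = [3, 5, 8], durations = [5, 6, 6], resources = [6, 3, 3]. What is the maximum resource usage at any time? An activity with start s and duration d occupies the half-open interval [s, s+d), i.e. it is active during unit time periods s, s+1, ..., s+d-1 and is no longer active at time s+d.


Each activity i is active on [start_i, start_i + duration_i).
Compute total resource usage per time slot:
  t=0: active resources = [], total = 0
  t=1: active resources = [], total = 0
  t=2: active resources = [], total = 0
  t=3: active resources = [6], total = 6
  t=4: active resources = [6], total = 6
  t=5: active resources = [6, 3], total = 9
  t=6: active resources = [6, 3], total = 9
  t=7: active resources = [6, 3], total = 9
  t=8: active resources = [3, 3], total = 6
  t=9: active resources = [3, 3], total = 6
  t=10: active resources = [3, 3], total = 6
  t=11: active resources = [3], total = 3
  t=12: active resources = [3], total = 3
  t=13: active resources = [3], total = 3
Peak resource demand = 9

9


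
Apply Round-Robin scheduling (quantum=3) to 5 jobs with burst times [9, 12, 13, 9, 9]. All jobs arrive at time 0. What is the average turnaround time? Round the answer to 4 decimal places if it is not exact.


Time quantum = 3
Execution trace:
  J1 runs 3 units, time = 3
  J2 runs 3 units, time = 6
  J3 runs 3 units, time = 9
  J4 runs 3 units, time = 12
  J5 runs 3 units, time = 15
  J1 runs 3 units, time = 18
  J2 runs 3 units, time = 21
  J3 runs 3 units, time = 24
  J4 runs 3 units, time = 27
  J5 runs 3 units, time = 30
  J1 runs 3 units, time = 33
  J2 runs 3 units, time = 36
  J3 runs 3 units, time = 39
  J4 runs 3 units, time = 42
  J5 runs 3 units, time = 45
  J2 runs 3 units, time = 48
  J3 runs 3 units, time = 51
  J3 runs 1 units, time = 52
Finish times: [33, 48, 52, 42, 45]
Average turnaround = 220/5 = 44.0

44.0


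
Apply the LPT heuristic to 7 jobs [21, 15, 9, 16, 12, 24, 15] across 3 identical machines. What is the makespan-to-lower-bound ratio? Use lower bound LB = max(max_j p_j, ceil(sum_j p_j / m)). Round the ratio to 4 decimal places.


LPT order: [24, 21, 16, 15, 15, 12, 9]
Machine loads after assignment: [36, 36, 40]
LPT makespan = 40
Lower bound = max(max_job, ceil(total/3)) = max(24, 38) = 38
Ratio = 40 / 38 = 1.0526

1.0526


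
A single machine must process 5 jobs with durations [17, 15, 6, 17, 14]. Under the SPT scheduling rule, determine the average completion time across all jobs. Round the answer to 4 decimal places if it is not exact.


Sort jobs by processing time (SPT order): [6, 14, 15, 17, 17]
Compute completion times sequentially:
  Job 1: processing = 6, completes at 6
  Job 2: processing = 14, completes at 20
  Job 3: processing = 15, completes at 35
  Job 4: processing = 17, completes at 52
  Job 5: processing = 17, completes at 69
Sum of completion times = 182
Average completion time = 182/5 = 36.4

36.4


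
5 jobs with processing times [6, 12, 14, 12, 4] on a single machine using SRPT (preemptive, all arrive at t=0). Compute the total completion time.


Since all jobs arrive at t=0, SRPT equals SPT ordering.
SPT order: [4, 6, 12, 12, 14]
Completion times:
  Job 1: p=4, C=4
  Job 2: p=6, C=10
  Job 3: p=12, C=22
  Job 4: p=12, C=34
  Job 5: p=14, C=48
Total completion time = 4 + 10 + 22 + 34 + 48 = 118

118


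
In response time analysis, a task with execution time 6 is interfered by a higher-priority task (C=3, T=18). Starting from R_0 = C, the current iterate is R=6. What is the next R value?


R_next = C + ceil(R_prev / T_hp) * C_hp
ceil(6 / 18) = ceil(0.3333) = 1
Interference = 1 * 3 = 3
R_next = 6 + 3 = 9

9


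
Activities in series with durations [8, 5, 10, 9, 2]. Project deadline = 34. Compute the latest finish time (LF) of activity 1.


LF(activity 1) = deadline - sum of successor durations
Successors: activities 2 through 5 with durations [5, 10, 9, 2]
Sum of successor durations = 26
LF = 34 - 26 = 8

8


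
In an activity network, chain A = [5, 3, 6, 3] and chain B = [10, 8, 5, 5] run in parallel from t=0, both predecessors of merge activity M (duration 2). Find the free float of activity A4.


ES(A4) = sum of predecessors on chain A = 14
EF(A4) = ES + duration = 14 + 3 = 17
Successor of A4 is M. ES(M) = max(sum(A), sum(B)) = max(17, 28) = 28
Free float = ES(successor) - EF(current) = 28 - 17 = 11

11


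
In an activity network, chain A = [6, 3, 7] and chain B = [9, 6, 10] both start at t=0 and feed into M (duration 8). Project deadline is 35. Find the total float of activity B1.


Forward pass: ES(B1) = sum of predecessors on chain B = 0
EF = ES + duration = 0 + 9 = 9
Backward pass: LF(M) = deadline = 35; LS(M) = 35 - 8 = 27
LF(B1) = LS(M) - sum(successors on chain B) = 27 - 16 = 11
LS = LF - duration = 11 - 9 = 2
Total float = LS - ES = 2 - 0 = 2

2


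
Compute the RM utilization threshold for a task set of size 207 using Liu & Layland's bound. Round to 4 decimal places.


Compute 2^(1/207) = 1.0033541497
Subtract 1: 1.0033541497 - 1 = 0.0033541497
Multiply by n: 207 * 0.0033541497 = 0.6943089879
Round to 4 dp: 0.6943

0.6943


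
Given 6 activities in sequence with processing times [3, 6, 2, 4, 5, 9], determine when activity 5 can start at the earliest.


Activity 5 starts after activities 1 through 4 complete.
Predecessor durations: [3, 6, 2, 4]
ES = 3 + 6 + 2 + 4 = 15

15


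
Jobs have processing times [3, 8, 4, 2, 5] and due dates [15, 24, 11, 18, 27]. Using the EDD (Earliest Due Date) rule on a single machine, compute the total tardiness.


Sort by due date (EDD order): [(4, 11), (3, 15), (2, 18), (8, 24), (5, 27)]
Compute completion times and tardiness:
  Job 1: p=4, d=11, C=4, tardiness=max(0,4-11)=0
  Job 2: p=3, d=15, C=7, tardiness=max(0,7-15)=0
  Job 3: p=2, d=18, C=9, tardiness=max(0,9-18)=0
  Job 4: p=8, d=24, C=17, tardiness=max(0,17-24)=0
  Job 5: p=5, d=27, C=22, tardiness=max(0,22-27)=0
Total tardiness = 0

0


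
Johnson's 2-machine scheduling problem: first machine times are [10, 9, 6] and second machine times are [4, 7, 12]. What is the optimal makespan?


Apply Johnson's rule:
  Group 1 (a <= b): [(3, 6, 12)]
  Group 2 (a > b): [(2, 9, 7), (1, 10, 4)]
Optimal job order: [3, 2, 1]
Schedule:
  Job 3: M1 done at 6, M2 done at 18
  Job 2: M1 done at 15, M2 done at 25
  Job 1: M1 done at 25, M2 done at 29
Makespan = 29

29


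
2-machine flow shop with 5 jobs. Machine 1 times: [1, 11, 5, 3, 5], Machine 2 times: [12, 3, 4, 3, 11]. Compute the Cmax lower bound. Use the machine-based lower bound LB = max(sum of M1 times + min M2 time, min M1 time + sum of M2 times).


LB1 = sum(M1 times) + min(M2 times) = 25 + 3 = 28
LB2 = min(M1 times) + sum(M2 times) = 1 + 33 = 34
Lower bound = max(LB1, LB2) = max(28, 34) = 34

34


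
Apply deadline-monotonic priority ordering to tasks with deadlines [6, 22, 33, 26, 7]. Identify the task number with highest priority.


Sort tasks by relative deadline (ascending):
  Task 1: deadline = 6
  Task 5: deadline = 7
  Task 2: deadline = 22
  Task 4: deadline = 26
  Task 3: deadline = 33
Priority order (highest first): [1, 5, 2, 4, 3]
Highest priority task = 1

1


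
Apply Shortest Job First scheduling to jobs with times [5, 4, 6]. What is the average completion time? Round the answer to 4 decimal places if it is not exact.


SJF order (ascending): [4, 5, 6]
Completion times:
  Job 1: burst=4, C=4
  Job 2: burst=5, C=9
  Job 3: burst=6, C=15
Average completion = 28/3 = 9.3333

9.3333


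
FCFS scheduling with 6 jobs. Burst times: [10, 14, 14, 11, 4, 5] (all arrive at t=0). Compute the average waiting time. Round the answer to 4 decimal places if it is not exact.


FCFS order (as given): [10, 14, 14, 11, 4, 5]
Waiting times:
  Job 1: wait = 0
  Job 2: wait = 10
  Job 3: wait = 24
  Job 4: wait = 38
  Job 5: wait = 49
  Job 6: wait = 53
Sum of waiting times = 174
Average waiting time = 174/6 = 29.0

29.0


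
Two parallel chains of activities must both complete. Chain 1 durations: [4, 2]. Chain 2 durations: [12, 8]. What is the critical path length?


Path A total = 4 + 2 = 6
Path B total = 12 + 8 = 20
Critical path = longest path = max(6, 20) = 20

20


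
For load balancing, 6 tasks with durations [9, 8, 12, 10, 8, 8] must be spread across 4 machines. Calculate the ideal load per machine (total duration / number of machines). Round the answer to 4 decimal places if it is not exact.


Total processing time = 9 + 8 + 12 + 10 + 8 + 8 = 55
Number of machines = 4
Ideal balanced load = 55 / 4 = 13.75

13.75


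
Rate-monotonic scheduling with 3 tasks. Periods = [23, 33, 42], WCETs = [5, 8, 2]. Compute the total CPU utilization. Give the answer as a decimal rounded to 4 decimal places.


Compute individual utilizations (exact fractions):
  Task 1: C/T = 5/23 (approx. 0.2174)
  Task 2: C/T = 8/33 (approx. 0.2424)
  Task 3: C/T = 2/42 = 1/21 (approx. 0.0476)
Total utilization U = 5/23 + 8/33 + 1/21 = 2696/5313
Rounded to 4 decimal places: U = 0.5074
RM (Liu & Layland) bound for 3 tasks = 0.779763; compare with U = 2696/5313 (approx. 0.507435)
U <= bound, so schedulable by RM sufficient condition.

0.5074


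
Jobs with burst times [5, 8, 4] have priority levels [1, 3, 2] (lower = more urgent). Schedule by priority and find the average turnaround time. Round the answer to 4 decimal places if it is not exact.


Sort by priority (ascending = highest first):
Order: [(1, 5), (2, 4), (3, 8)]
Completion times:
  Priority 1, burst=5, C=5
  Priority 2, burst=4, C=9
  Priority 3, burst=8, C=17
Average turnaround = 31/3 = 10.3333

10.3333


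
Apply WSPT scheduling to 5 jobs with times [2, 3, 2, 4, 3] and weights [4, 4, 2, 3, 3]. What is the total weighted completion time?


Compute p/w ratios and sort ascending (WSPT): [(2, 4), (3, 4), (2, 2), (3, 3), (4, 3)]
Compute weighted completion times:
  Job (p=2,w=4): C=2, w*C=4*2=8
  Job (p=3,w=4): C=5, w*C=4*5=20
  Job (p=2,w=2): C=7, w*C=2*7=14
  Job (p=3,w=3): C=10, w*C=3*10=30
  Job (p=4,w=3): C=14, w*C=3*14=42
Total weighted completion time = 114

114


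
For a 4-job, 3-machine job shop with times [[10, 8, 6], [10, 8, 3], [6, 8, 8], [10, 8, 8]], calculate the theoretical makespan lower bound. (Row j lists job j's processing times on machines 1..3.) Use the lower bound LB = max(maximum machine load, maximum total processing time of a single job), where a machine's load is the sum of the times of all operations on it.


Machine loads:
  Machine 1: 10 + 10 + 6 + 10 = 36
  Machine 2: 8 + 8 + 8 + 8 = 32
  Machine 3: 6 + 3 + 8 + 8 = 25
Max machine load = 36
Job totals:
  Job 1: 24
  Job 2: 21
  Job 3: 22
  Job 4: 26
Max job total = 26
Lower bound = max(36, 26) = 36

36


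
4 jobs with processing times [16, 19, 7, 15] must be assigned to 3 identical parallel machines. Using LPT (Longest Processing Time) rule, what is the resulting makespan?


Sort jobs in decreasing order (LPT): [19, 16, 15, 7]
Assign each job to the least loaded machine:
  Machine 1: jobs [19], load = 19
  Machine 2: jobs [16], load = 16
  Machine 3: jobs [15, 7], load = 22
Makespan = max load = 22

22


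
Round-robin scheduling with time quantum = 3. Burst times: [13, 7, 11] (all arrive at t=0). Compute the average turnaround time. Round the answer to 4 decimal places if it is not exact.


Time quantum = 3
Execution trace:
  J1 runs 3 units, time = 3
  J2 runs 3 units, time = 6
  J3 runs 3 units, time = 9
  J1 runs 3 units, time = 12
  J2 runs 3 units, time = 15
  J3 runs 3 units, time = 18
  J1 runs 3 units, time = 21
  J2 runs 1 units, time = 22
  J3 runs 3 units, time = 25
  J1 runs 3 units, time = 28
  J3 runs 2 units, time = 30
  J1 runs 1 units, time = 31
Finish times: [31, 22, 30]
Average turnaround = 83/3 = 27.6667

27.6667


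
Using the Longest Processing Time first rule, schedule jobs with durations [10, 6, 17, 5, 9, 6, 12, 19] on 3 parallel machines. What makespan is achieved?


Sort jobs in decreasing order (LPT): [19, 17, 12, 10, 9, 6, 6, 5]
Assign each job to the least loaded machine:
  Machine 1: jobs [19, 6, 5], load = 30
  Machine 2: jobs [17, 9], load = 26
  Machine 3: jobs [12, 10, 6], load = 28
Makespan = max load = 30

30


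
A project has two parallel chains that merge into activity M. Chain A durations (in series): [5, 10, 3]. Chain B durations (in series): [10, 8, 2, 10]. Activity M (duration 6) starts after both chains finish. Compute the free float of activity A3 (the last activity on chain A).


ES(A3) = sum of predecessors on chain A = 15
EF(A3) = ES + duration = 15 + 3 = 18
Successor of A3 is M. ES(M) = max(sum(A), sum(B)) = max(18, 30) = 30
Free float = ES(successor) - EF(current) = 30 - 18 = 12

12


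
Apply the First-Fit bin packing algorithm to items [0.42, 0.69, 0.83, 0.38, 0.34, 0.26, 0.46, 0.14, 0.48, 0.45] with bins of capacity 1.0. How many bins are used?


Place items sequentially using First-Fit:
  Item 0.42 -> new Bin 1
  Item 0.69 -> new Bin 2
  Item 0.83 -> new Bin 3
  Item 0.38 -> Bin 1 (now 0.8)
  Item 0.34 -> new Bin 4
  Item 0.26 -> Bin 2 (now 0.95)
  Item 0.46 -> Bin 4 (now 0.8)
  Item 0.14 -> Bin 1 (now 0.94)
  Item 0.48 -> new Bin 5
  Item 0.45 -> Bin 5 (now 0.93)
Total bins used = 5

5


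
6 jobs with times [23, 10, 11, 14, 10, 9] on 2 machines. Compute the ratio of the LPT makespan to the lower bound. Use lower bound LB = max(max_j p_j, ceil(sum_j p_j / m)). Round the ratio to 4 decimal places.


LPT order: [23, 14, 11, 10, 10, 9]
Machine loads after assignment: [42, 35]
LPT makespan = 42
Lower bound = max(max_job, ceil(total/2)) = max(23, 39) = 39
Ratio = 42 / 39 = 1.0769

1.0769


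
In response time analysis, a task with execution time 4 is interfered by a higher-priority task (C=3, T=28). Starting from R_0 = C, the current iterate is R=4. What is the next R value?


R_next = C + ceil(R_prev / T_hp) * C_hp
ceil(4 / 28) = ceil(0.1429) = 1
Interference = 1 * 3 = 3
R_next = 4 + 3 = 7

7


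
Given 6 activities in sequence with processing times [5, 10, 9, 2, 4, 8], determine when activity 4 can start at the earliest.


Activity 4 starts after activities 1 through 3 complete.
Predecessor durations: [5, 10, 9]
ES = 5 + 10 + 9 = 24

24


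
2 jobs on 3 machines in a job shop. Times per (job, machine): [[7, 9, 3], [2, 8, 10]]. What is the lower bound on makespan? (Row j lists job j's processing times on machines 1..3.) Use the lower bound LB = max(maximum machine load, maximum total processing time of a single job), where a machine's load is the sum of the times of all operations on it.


Machine loads:
  Machine 1: 7 + 2 = 9
  Machine 2: 9 + 8 = 17
  Machine 3: 3 + 10 = 13
Max machine load = 17
Job totals:
  Job 1: 19
  Job 2: 20
Max job total = 20
Lower bound = max(17, 20) = 20

20


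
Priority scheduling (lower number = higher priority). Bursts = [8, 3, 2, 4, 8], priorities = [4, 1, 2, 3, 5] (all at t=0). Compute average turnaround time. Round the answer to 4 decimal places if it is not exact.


Sort by priority (ascending = highest first):
Order: [(1, 3), (2, 2), (3, 4), (4, 8), (5, 8)]
Completion times:
  Priority 1, burst=3, C=3
  Priority 2, burst=2, C=5
  Priority 3, burst=4, C=9
  Priority 4, burst=8, C=17
  Priority 5, burst=8, C=25
Average turnaround = 59/5 = 11.8

11.8


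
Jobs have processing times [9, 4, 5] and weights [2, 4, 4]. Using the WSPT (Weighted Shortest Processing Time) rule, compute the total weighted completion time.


Compute p/w ratios and sort ascending (WSPT): [(4, 4), (5, 4), (9, 2)]
Compute weighted completion times:
  Job (p=4,w=4): C=4, w*C=4*4=16
  Job (p=5,w=4): C=9, w*C=4*9=36
  Job (p=9,w=2): C=18, w*C=2*18=36
Total weighted completion time = 88

88


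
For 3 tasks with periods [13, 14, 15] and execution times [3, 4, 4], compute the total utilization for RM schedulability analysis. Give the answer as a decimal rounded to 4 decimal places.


Compute individual utilizations (exact fractions):
  Task 1: C/T = 3/13 (approx. 0.2308)
  Task 2: C/T = 4/14 = 2/7 (approx. 0.2857)
  Task 3: C/T = 4/15 (approx. 0.2667)
Total utilization U = 3/13 + 2/7 + 4/15 = 1069/1365
Rounded to 4 decimal places: U = 0.7832
RM (Liu & Layland) bound for 3 tasks = 0.779763; compare with U = 1069/1365 (approx. 0.783150)
bound < U <= 1, so the RM sufficient condition is not met (inconclusive; an exact test such as response-time analysis is needed).

0.7832


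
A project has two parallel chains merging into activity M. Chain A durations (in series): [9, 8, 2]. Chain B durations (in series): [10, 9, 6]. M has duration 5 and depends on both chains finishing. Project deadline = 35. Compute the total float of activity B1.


Forward pass: ES(B1) = sum of predecessors on chain B = 0
EF = ES + duration = 0 + 10 = 10
Backward pass: LF(M) = deadline = 35; LS(M) = 35 - 5 = 30
LF(B1) = LS(M) - sum(successors on chain B) = 30 - 15 = 15
LS = LF - duration = 15 - 10 = 5
Total float = LS - ES = 5 - 0 = 5

5


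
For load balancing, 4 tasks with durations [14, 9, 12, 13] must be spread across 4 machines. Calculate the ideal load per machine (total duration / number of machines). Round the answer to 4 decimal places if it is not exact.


Total processing time = 14 + 9 + 12 + 13 = 48
Number of machines = 4
Ideal balanced load = 48 / 4 = 12.0

12.0


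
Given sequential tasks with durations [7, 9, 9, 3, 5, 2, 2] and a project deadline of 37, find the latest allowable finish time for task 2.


LF(activity 2) = deadline - sum of successor durations
Successors: activities 3 through 7 with durations [9, 3, 5, 2, 2]
Sum of successor durations = 21
LF = 37 - 21 = 16

16


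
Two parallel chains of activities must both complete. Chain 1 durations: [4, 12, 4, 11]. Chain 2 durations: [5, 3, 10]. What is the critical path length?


Path A total = 4 + 12 + 4 + 11 = 31
Path B total = 5 + 3 + 10 = 18
Critical path = longest path = max(31, 18) = 31

31


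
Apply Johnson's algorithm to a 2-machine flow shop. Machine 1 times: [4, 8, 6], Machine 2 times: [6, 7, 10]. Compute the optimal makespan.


Apply Johnson's rule:
  Group 1 (a <= b): [(1, 4, 6), (3, 6, 10)]
  Group 2 (a > b): [(2, 8, 7)]
Optimal job order: [1, 3, 2]
Schedule:
  Job 1: M1 done at 4, M2 done at 10
  Job 3: M1 done at 10, M2 done at 20
  Job 2: M1 done at 18, M2 done at 27
Makespan = 27

27


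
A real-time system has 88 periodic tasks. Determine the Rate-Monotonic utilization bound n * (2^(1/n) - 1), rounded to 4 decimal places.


Compute 2^(1/88) = 1.0079077751
Subtract 1: 1.0079077751 - 1 = 0.0079077751
Multiply by n: 88 * 0.0079077751 = 0.6958842088
Round to 4 dp: 0.6959

0.6959


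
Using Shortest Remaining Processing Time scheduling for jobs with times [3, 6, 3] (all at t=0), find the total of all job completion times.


Since all jobs arrive at t=0, SRPT equals SPT ordering.
SPT order: [3, 3, 6]
Completion times:
  Job 1: p=3, C=3
  Job 2: p=3, C=6
  Job 3: p=6, C=12
Total completion time = 3 + 6 + 12 = 21

21


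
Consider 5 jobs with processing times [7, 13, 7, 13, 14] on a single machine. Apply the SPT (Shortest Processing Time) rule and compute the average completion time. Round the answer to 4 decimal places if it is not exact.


Sort jobs by processing time (SPT order): [7, 7, 13, 13, 14]
Compute completion times sequentially:
  Job 1: processing = 7, completes at 7
  Job 2: processing = 7, completes at 14
  Job 3: processing = 13, completes at 27
  Job 4: processing = 13, completes at 40
  Job 5: processing = 14, completes at 54
Sum of completion times = 142
Average completion time = 142/5 = 28.4

28.4


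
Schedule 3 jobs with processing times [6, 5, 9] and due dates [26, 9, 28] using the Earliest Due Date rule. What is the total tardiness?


Sort by due date (EDD order): [(5, 9), (6, 26), (9, 28)]
Compute completion times and tardiness:
  Job 1: p=5, d=9, C=5, tardiness=max(0,5-9)=0
  Job 2: p=6, d=26, C=11, tardiness=max(0,11-26)=0
  Job 3: p=9, d=28, C=20, tardiness=max(0,20-28)=0
Total tardiness = 0

0


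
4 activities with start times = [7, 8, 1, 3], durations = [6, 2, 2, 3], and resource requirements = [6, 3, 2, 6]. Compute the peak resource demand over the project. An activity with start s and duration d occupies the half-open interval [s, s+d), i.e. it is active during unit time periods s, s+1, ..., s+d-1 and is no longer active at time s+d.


Each activity i is active on [start_i, start_i + duration_i).
Compute total resource usage per time slot:
  t=0: active resources = [], total = 0
  t=1: active resources = [2], total = 2
  t=2: active resources = [2], total = 2
  t=3: active resources = [6], total = 6
  t=4: active resources = [6], total = 6
  t=5: active resources = [6], total = 6
  t=6: active resources = [], total = 0
  t=7: active resources = [6], total = 6
  t=8: active resources = [6, 3], total = 9
  t=9: active resources = [6, 3], total = 9
  t=10: active resources = [6], total = 6
  t=11: active resources = [6], total = 6
  t=12: active resources = [6], total = 6
Peak resource demand = 9

9


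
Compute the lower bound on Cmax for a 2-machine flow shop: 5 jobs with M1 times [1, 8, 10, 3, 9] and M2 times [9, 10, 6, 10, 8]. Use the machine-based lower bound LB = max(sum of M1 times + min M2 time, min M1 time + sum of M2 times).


LB1 = sum(M1 times) + min(M2 times) = 31 + 6 = 37
LB2 = min(M1 times) + sum(M2 times) = 1 + 43 = 44
Lower bound = max(LB1, LB2) = max(37, 44) = 44

44


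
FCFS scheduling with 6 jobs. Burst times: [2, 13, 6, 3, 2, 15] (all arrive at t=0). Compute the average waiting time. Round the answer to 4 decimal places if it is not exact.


FCFS order (as given): [2, 13, 6, 3, 2, 15]
Waiting times:
  Job 1: wait = 0
  Job 2: wait = 2
  Job 3: wait = 15
  Job 4: wait = 21
  Job 5: wait = 24
  Job 6: wait = 26
Sum of waiting times = 88
Average waiting time = 88/6 = 14.6667

14.6667


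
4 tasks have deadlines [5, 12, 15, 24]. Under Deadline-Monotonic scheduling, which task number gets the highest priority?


Sort tasks by relative deadline (ascending):
  Task 1: deadline = 5
  Task 2: deadline = 12
  Task 3: deadline = 15
  Task 4: deadline = 24
Priority order (highest first): [1, 2, 3, 4]
Highest priority task = 1

1


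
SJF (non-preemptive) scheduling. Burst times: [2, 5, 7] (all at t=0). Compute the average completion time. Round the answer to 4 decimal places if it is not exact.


SJF order (ascending): [2, 5, 7]
Completion times:
  Job 1: burst=2, C=2
  Job 2: burst=5, C=7
  Job 3: burst=7, C=14
Average completion = 23/3 = 7.6667

7.6667


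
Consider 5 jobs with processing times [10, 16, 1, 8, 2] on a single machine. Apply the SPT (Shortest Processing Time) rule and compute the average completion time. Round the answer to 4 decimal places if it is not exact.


Sort jobs by processing time (SPT order): [1, 2, 8, 10, 16]
Compute completion times sequentially:
  Job 1: processing = 1, completes at 1
  Job 2: processing = 2, completes at 3
  Job 3: processing = 8, completes at 11
  Job 4: processing = 10, completes at 21
  Job 5: processing = 16, completes at 37
Sum of completion times = 73
Average completion time = 73/5 = 14.6

14.6
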